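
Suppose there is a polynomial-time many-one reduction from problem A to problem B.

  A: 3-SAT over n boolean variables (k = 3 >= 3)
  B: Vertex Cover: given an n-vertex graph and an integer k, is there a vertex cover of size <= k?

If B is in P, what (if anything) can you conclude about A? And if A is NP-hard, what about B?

A poly-time reduction A <=_p B means any A-instance can be transformed to a B-instance in poly time.
If B is in P: compose the reduction with B's poly-time algorithm to solve A in poly time, so A is in P.
If A is NP-hard: every NP problem reduces to A, which reduces to B; composing reductions, every NP problem reduces to B, so B is NP-hard.
(Here in fact A is NP-complete and B is NP-complete.)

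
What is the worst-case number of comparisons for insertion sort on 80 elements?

Insertion sort on reverse-sorted input: 1 + 2 + ... + (80-1) = 3160 comparisons.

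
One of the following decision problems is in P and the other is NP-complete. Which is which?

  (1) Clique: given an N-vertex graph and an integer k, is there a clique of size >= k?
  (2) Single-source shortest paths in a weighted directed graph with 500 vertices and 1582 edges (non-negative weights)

(1) is NP-complete: complement of Independent Set / Vertex Cover (with k part of the input).
(2) is P: Dijkstra's algorithm runs in O((V+E) log V).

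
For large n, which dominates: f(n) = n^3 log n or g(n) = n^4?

g(n) = n^4 grows faster: n^4 / (n^3 log n) = n/log n -> infinity.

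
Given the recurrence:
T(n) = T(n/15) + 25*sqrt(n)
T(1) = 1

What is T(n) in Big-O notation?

Each level contributes sqrt(n/15^k). Geometric series with ratio 1/sqrt(15) < 1 sums to O(sqrt(n)).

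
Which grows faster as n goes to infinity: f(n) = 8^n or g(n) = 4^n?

f(n) = 8^n grows faster: (8/4)^n -> infinity since 8/4 > 1.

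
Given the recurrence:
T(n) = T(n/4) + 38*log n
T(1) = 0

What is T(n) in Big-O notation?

Each of the log_4(n) levels adds O(log n). T(n) = O(log^2 n).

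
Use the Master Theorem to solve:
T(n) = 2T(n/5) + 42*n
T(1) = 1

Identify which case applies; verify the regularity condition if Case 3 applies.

a=2, b=5, f(n)=42*n.
log_5(2) = 0.4307 < 1.
f(n) = Omega(n^(0.4307+epsilon)) for some epsilon > 0, so Case 3 is the candidate.
Regularity: a*f(n/b) = 2*42*(n/5)^1 = (2/5)*42*n^1 <= c*f(n) with c = 2/5 < 1. Satisfied.
Case 3: T(n) = Theta(n).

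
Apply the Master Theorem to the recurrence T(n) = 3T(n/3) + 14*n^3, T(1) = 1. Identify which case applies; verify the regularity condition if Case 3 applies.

a=3, b=3, f(n)=14*n^3.
log_3(3) = 1 < 3.
f(n) = Omega(n^(1+epsilon)) for some epsilon > 0, so Case 3 is the candidate.
Regularity: a*f(n/b) = 3*14*(n/3)^3 = (3/27)*14*n^3 <= c*f(n) with c = 3/27 < 1. Satisfied.
Case 3: T(n) = Theta(n^3).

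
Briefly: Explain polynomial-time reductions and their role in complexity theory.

A poly-time reduction from A to B transforms any instance of A into an instance of B in polynomial time. If A reduces to B and B is in P, then A is in P. If A is NP-hard and A reduces to B, then B is NP-hard. Reductions transfer hardness upward and tractability downward.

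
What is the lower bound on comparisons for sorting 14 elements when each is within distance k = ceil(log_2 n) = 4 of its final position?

Partition the 14 positions into floor(n/k) blocks of k = 4 consecutive positions; any permutation within a block keeps every element within k of its final position, so there are at least (k!)^(n/k) distinguishable inputs. Lower bound: log_2((k!)^(n/k)) = (n/k) * log_2(k!) = Theta(n log k); with k = ceil(log_2 n), this is Omega(n log log n).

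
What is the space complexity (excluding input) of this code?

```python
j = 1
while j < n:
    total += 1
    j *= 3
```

Space complexity: O(1).
Only a constant amount of auxiliary storage is used; nothing grows with n.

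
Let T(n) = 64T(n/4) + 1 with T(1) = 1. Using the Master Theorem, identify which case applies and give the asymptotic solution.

a=64, b=4, f(n)=1.
log_4(64) = 3 > 0.
Since f(n) = O(n^0) is polynomially smaller than n^3, Case 1 applies.
T(n) = Theta(n^3).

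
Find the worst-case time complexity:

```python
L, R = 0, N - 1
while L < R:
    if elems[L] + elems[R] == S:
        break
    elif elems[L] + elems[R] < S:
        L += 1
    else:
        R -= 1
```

Time complexity: O(n).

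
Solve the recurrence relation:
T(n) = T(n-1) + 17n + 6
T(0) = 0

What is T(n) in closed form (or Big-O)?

Dominant term in sum is 17*sum(i, i=1..n) = 17*n*(n+1)/2 = O(n^2).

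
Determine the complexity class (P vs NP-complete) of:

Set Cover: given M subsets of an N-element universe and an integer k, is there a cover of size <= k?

This problem is NP-complete: one of Karp's 21 NP-complete problems (with k part of the input).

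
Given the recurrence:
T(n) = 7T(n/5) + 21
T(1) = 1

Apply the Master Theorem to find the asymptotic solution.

a=7, b=5, f(n)=21. log_5(7) = 1.209. Case 1 of Master Theorem: T(n) = O(n^1.209).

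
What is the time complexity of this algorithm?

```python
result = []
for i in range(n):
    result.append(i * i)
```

Time complexity: O(n).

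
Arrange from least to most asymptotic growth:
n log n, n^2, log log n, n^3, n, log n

Ordered by growth rate: log log n < log n < n < n log n < n^2 < n^3.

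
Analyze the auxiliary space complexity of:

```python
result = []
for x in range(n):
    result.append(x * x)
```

Space complexity: O(n).
Auxiliary storage grows linearly with the input size n in the worst case.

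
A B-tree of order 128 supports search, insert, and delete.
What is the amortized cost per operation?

B-tree of order 128 has height O(log_128 n). Each operation traverses the tree height. Splits during insert and merges during delete are O(1) each and occur at most once per level. Total cost per operation: O(log_128 n).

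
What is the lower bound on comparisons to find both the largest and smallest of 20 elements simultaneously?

Pair elements first (floor(20/2) comparisons), then find max among winners and min among losers. Total: ceil(3*20/2) - 2 = 28 comparisons.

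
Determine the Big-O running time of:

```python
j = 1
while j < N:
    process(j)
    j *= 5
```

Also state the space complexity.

Time complexity: O(log n).
Space complexity: O(1).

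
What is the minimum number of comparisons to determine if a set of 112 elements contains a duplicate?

Determining if 112 elements are all distinct requires Omega(n log n) comparisons in the comparison model. This follows from the element distinctness lower bound.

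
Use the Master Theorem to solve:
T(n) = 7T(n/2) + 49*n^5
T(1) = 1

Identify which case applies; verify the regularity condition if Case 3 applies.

a=7, b=2, f(n)=49*n^5.
log_2(7) = 2.807 < 5.
f(n) = Omega(n^(2.807+epsilon)) for some epsilon > 0, so Case 3 is the candidate.
Regularity: a*f(n/b) = 7*49*(n/2)^5 = (7/32)*49*n^5 <= c*f(n) with c = 7/32 < 1. Satisfied.
Case 3: T(n) = Theta(n^5).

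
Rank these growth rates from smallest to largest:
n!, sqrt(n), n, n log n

Ordered by growth rate: sqrt(n) < n < n log n < n!.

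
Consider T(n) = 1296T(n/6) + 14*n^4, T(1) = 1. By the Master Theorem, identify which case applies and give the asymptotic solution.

a=1296, b=6, f(n)=14*n^4.
log_6(1296) = 4, so n^(log_b(a)) = n^4.
f(n) = Theta(n^4), so Case 2 applies.
T(n) = Theta(n^4 log n).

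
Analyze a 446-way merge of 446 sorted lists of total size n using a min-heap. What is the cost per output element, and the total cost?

Maintain a min-heap of size 446 holding the current head of each list. Each output step does one extract-min (O(log 446)) and one insert of that list's next element (O(log 446)). Each of the n elements passes through the heap exactly once, so the total cost is O(n log 446), i.e. O(log 446) per output element.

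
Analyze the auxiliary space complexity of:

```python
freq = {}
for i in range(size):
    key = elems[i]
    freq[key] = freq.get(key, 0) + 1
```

Space complexity: O(n).
Auxiliary storage grows linearly with the input size n in the worst case.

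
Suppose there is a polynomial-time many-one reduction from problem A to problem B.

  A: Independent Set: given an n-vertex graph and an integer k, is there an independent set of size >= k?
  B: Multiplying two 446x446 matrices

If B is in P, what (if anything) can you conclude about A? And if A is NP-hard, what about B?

A poly-time reduction A <=_p B means any A-instance can be transformed to a B-instance in poly time.
If B is in P: compose the reduction with B's poly-time algorithm to solve A in poly time, so A is in P.
If A is NP-hard: every NP problem reduces to A, which reduces to B; composing reductions, every NP problem reduces to B, so B is NP-hard.
(Here in fact A is NP-complete and B is in P, so no such reduction is known -- its existence would imply P = NP; the analysis concerns only what the assumed reduction would or would not let you conclude.)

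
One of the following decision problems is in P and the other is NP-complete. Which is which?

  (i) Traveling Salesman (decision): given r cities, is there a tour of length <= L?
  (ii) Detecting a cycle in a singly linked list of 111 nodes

(i) is NP-complete: reduces from Hamiltonian Cycle.
(ii) is P: Floyd's tortoise-and-hare runs in O(n) time, O(1) space.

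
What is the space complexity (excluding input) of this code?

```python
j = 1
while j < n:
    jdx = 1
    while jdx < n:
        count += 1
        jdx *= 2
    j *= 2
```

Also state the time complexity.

Space complexity: O(1).
Only a constant amount of auxiliary storage is used; nothing grows with n.
Time complexity: O(log^2 n).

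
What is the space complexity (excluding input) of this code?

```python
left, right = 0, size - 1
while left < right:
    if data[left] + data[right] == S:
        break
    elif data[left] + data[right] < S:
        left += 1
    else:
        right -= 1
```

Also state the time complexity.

Space complexity: O(1).
Only a constant amount of auxiliary storage is used; nothing grows with n.
Time complexity: O(n).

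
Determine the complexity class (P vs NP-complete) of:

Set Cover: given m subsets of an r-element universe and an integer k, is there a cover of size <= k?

This problem is NP-complete: one of Karp's 21 NP-complete problems (with k part of the input).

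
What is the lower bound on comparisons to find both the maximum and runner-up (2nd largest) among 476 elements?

Lower bound: finding the max needs 476-1 comparisons. By an adversary weight-doubling argument, the maximum element must personally win at least ceil(log_2(476)) = 9 comparisons in any correct algorithm. The 2nd largest is among those 9 direct losers, and distinguishing it requires 9-1 more comparisons. Total >= 476-1 + 9-1 = 483. A balanced tournament achieves this bound exactly.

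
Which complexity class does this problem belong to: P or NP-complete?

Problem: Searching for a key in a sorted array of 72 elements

This problem is in P: binary search runs in O(log n).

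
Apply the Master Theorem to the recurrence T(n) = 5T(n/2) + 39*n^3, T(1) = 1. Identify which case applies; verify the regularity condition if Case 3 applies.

a=5, b=2, f(n)=39*n^3.
log_2(5) = 2.322 < 3.
f(n) = Omega(n^(2.322+epsilon)) for some epsilon > 0, so Case 3 is the candidate.
Regularity: a*f(n/b) = 5*39*(n/2)^3 = (5/8)*39*n^3 <= c*f(n) with c = 5/8 < 1. Satisfied.
Case 3: T(n) = Theta(n^3).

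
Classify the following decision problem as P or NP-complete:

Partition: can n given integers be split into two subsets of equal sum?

This problem is NP-complete: Subset Sum reduces to it (one of Karp's 21 NP-complete problems).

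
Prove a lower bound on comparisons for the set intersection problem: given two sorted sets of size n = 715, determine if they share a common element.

For two sorted arrays of size n = 715, any correct algorithm must examine Omega(n) elements. If fewer are examined, an adversary places a common element in an unexamined gap. A merge-based scan achieves O(n), so the bound is tight.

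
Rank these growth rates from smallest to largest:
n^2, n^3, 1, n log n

Ordered by growth rate: 1 < n log n < n^2 < n^3.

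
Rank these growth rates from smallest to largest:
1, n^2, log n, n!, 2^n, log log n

Ordered by growth rate: 1 < log log n < log n < n^2 < 2^n < n!.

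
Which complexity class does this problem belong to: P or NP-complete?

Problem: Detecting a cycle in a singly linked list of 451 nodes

This problem is in P: Floyd's tortoise-and-hare runs in O(n) time, O(1) space.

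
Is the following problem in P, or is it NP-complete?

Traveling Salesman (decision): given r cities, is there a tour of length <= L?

This problem is NP-complete: reduces from Hamiltonian Cycle.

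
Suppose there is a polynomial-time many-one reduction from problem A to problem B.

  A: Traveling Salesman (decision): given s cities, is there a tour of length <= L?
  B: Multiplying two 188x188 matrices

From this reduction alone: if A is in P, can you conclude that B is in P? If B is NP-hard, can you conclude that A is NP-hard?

A poly-time reduction A <=_p B transfers tractability DOWN (B easy => A easy) and hardness UP (A hard => B hard), not the reverse.
From A in P, the reduction alone does NOT give B in P: any problem in P trivially reduces to SAT, yet SAT is not known to be in P.
From B NP-hard, the reduction alone does NOT give A NP-hard: again, easy problems reduce to hard ones.
(Here in fact A is NP-complete and B is in P, so no such reduction is known -- its existence would imply P = NP; the analysis concerns only what the assumed reduction would or would not let you conclude.)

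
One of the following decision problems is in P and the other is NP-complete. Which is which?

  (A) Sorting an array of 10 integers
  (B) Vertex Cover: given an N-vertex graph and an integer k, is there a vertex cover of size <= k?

(A) is P: merge sort runs in O(n log n).
(B) is NP-complete: one of Karp's 21 NP-complete problems (with k part of the input; for any fixed constant k it is in P).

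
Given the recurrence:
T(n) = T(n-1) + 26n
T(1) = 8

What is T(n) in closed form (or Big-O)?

Unrolling: T(n) = 8 + 26*(2 + 3 + ... + n) = 8 + 26*(n(n+1)/2 - 1) = O(n^2).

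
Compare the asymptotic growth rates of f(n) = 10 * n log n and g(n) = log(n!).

f(n) = 10 * n log n and g(n) = log(n!) are Theta of each other: Stirling: log(n!) = n log n - n + O(log n) = Theta(n log n); the constant 10 doesn't change the Theta class.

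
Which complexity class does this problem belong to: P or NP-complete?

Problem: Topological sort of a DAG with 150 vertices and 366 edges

This problem is in P: DFS-based topological sort runs in O(V+E).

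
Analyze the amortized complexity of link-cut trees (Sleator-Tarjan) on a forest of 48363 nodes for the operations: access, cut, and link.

Link-cut trees represent the forest using splay trees over preferred paths. With potential Phi = sum over nodes of log(size of virtual subtree), each access on 48363 nodes is O(log 48363) = O(log n) amortized by the splay-tree access lemma. Cut and link are O(1) plus one access.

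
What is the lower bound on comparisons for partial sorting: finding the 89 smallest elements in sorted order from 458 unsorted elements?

Finding 89 smallest of 458 in sorted order: Omega(458) to identify the 89 smallest, plus Omega(89 log 89) to sort them. Total: Omega(n + k log k).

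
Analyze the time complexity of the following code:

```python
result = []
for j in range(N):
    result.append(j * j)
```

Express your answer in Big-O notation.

Time complexity: O(n).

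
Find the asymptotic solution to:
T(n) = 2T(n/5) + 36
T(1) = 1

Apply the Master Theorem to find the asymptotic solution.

a=2, b=5, f(n)=36. log_5(2) = 0.4307. Case 1 of Master Theorem: T(n) = O(n^0.4307).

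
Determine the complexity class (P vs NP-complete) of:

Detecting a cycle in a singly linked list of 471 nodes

This problem is in P: Floyd's tortoise-and-hare runs in O(n) time, O(1) space.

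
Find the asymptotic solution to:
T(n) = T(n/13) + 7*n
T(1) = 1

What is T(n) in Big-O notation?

Geometric series: 7*n*(1 + 1/13 + 1/13^2 + ...) = O(n). T(n) = O(n).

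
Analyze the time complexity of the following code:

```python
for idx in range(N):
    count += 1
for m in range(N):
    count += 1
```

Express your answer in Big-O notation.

Time complexity: O(n).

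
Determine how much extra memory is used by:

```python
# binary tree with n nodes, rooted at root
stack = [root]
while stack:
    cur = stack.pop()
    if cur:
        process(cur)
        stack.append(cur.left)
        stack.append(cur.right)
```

Space complexity: O(n).
Auxiliary storage grows linearly with the input size n in the worst case.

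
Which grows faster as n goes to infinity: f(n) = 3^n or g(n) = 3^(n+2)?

f(n) = 3^n and g(n) = 3^(n+2) are Theta of each other: 3^(n+2) = 3^2 * 3^n = Theta(3^n).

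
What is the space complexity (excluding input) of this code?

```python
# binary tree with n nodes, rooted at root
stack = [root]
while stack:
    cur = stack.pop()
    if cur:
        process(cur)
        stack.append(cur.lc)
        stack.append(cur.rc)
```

Space complexity: O(n).
Auxiliary storage grows linearly with the input size n in the worst case.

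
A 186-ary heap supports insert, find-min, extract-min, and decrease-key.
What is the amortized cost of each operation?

The 186-ary heap has height O(log_186 n). Insert sifts up: O(log_186 n). Find-min reads the root: O(1). Extract-min sifts down comparing 186 children per level: O(186 * log_186 n). Decrease-key sifts up: O(log_186 n).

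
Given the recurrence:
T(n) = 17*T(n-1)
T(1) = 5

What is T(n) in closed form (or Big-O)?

Each step multiplies by 17. T(n) = T(1)*17^(n-1) = 5*17^(n-1).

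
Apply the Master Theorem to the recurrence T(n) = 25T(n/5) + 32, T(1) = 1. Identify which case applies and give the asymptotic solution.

a=25, b=5, f(n)=32.
log_5(25) = 2 > 0.
Since f(n) = O(n^0) is polynomially smaller than n^2, Case 1 applies.
T(n) = Theta(n^2).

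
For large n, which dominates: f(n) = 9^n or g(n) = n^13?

f(n) = 9^n grows faster: any exponential with base > 1 dominates every polynomial.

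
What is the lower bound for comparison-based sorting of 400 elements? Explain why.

A comparison-based sorting algorithm corresponds to a decision tree. With 400! possible permutations, the tree has 400! leaves. The height is at least log_2(400!) = Omega(n log n) by Stirling's approximation.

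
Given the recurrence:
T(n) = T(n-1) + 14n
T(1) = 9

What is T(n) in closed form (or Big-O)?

Unrolling: T(n) = 9 + 14*(2 + 3 + ... + n) = 9 + 14*(n(n+1)/2 - 1) = O(n^2).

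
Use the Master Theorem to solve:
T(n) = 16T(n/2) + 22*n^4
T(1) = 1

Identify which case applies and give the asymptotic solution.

a=16, b=2, f(n)=22*n^4.
log_2(16) = 4, so n^(log_b(a)) = n^4.
f(n) = Theta(n^4), so Case 2 applies.
T(n) = Theta(n^4 log n).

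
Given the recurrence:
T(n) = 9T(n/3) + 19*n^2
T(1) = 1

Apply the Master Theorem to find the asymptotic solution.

a=9, b=3, f(n)=19*n^2. log_3(9) = 2. Case 2: T(n) = O(n^2 log n).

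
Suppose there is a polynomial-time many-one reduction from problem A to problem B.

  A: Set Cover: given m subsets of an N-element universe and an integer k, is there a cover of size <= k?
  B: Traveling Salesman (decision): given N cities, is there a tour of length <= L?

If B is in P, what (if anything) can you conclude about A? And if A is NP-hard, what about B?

A poly-time reduction A <=_p B means any A-instance can be transformed to a B-instance in poly time.
If B is in P: compose the reduction with B's poly-time algorithm to solve A in poly time, so A is in P.
If A is NP-hard: every NP problem reduces to A, which reduces to B; composing reductions, every NP problem reduces to B, so B is NP-hard.
(Here in fact A is NP-complete and B is NP-complete.)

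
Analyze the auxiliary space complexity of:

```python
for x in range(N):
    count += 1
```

Space complexity: O(1).
Only a constant amount of auxiliary storage is used; nothing grows with n.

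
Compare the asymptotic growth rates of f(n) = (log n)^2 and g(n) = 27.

f(n) = (log n)^2 grows faster: any unbounded function dominates a constant.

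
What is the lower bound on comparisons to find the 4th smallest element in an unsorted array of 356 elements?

Finding the 4th smallest of 356 elements requires Omega(n) comparisons. Every element must participate in at least one comparison; otherwise it could be the 4th smallest.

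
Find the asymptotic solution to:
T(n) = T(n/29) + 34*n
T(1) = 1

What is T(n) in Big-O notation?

Geometric series: 34*n*(1 + 1/29 + 1/29^2 + ...) = O(n). T(n) = O(n).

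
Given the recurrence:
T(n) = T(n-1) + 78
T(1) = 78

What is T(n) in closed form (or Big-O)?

Unrolling: T(n) = T(n-1) + 78 = T(n-2) + 2*78 = ... = T(1) + (n-1)*78 = 78 + (n-1)*78 = 78n.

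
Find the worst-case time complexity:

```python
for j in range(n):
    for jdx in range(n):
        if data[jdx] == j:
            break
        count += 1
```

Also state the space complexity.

Time complexity: O(n^2).
Space complexity: O(1).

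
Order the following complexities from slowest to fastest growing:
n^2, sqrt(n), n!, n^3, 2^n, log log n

Ordered by growth rate: log log n < sqrt(n) < n^2 < n^3 < 2^n < n!.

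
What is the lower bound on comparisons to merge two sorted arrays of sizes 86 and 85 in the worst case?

Adversary: with |86 - 85| <= 1 the inputs can be fully interleaved so that every adjacent pair in the merged output comes from different arrays. Then each of the 170 adjacent pairs must be directly compared, or the algorithm cannot determine their relative order. Standard merge meets this bound.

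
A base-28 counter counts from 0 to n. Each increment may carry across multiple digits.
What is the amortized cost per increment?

Digit at position i changes every 28^i increments. Total digit changes over n increments: n * 28/(28-1) = O(n). Amortized: O(1).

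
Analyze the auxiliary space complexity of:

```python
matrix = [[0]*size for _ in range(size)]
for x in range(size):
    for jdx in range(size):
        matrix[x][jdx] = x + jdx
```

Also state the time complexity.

Space complexity: O(n^2).
A 2D structure of size n x n is allocated.
Time complexity: O(n^2).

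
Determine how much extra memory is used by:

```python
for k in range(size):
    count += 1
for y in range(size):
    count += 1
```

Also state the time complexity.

Space complexity: O(1).
Only a constant amount of auxiliary storage is used; nothing grows with n.
Time complexity: O(n).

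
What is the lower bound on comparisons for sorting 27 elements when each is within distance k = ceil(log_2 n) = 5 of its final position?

Partition the 27 positions into floor(n/k) blocks of k = 5 consecutive positions; any permutation within a block keeps every element within k of its final position, so there are at least (k!)^(n/k) distinguishable inputs. Lower bound: log_2((k!)^(n/k)) = (n/k) * log_2(k!) = Theta(n log k); with k = ceil(log_2 n), this is Omega(n log log n).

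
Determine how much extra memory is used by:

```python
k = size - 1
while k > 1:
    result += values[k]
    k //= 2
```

Space complexity: O(1).
Only a constant amount of auxiliary storage is used; nothing grows with n.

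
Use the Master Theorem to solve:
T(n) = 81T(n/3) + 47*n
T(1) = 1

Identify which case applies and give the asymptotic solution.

a=81, b=3, f(n)=47*n.
log_3(81) = 4 > 1.
Since f(n) = O(n^1) is polynomially smaller than n^4, Case 1 applies.
T(n) = Theta(n^4).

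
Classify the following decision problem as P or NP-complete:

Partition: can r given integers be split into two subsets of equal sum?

This problem is NP-complete: Subset Sum reduces to it (one of Karp's 21 NP-complete problems).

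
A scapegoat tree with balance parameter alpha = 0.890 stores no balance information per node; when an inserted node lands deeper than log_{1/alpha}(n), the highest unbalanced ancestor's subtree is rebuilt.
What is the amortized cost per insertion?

Search/insert path is O(log n). A rebuild of a subtree of size s costs O(s), but with alpha = 0.890 at least Omega(s) insertions must have occurred in that subtree since its last rebuild. Charging O(1) of the rebuild to each such insertion gives O(log n) amortized.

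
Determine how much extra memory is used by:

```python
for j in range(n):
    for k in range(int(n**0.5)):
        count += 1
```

Space complexity: O(1).
Only a constant amount of auxiliary storage is used; nothing grows with n.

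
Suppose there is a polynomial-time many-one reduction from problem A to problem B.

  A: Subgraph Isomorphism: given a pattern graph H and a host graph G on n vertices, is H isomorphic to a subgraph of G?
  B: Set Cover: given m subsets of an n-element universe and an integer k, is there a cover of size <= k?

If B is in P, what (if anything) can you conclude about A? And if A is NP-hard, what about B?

A poly-time reduction A <=_p B means any A-instance can be transformed to a B-instance in poly time.
If B is in P: compose the reduction with B's poly-time algorithm to solve A in poly time, so A is in P.
If A is NP-hard: every NP problem reduces to A, which reduces to B; composing reductions, every NP problem reduces to B, so B is NP-hard.
(Here in fact A is NP-complete and B is NP-complete.)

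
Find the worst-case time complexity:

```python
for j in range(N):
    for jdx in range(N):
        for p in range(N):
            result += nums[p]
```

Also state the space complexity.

Time complexity: O(n^3).
Space complexity: O(1).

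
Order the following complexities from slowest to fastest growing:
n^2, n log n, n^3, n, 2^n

Ordered by growth rate: n < n log n < n^2 < n^3 < 2^n.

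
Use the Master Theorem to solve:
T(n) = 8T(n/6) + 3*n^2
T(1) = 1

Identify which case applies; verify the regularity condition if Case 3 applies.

a=8, b=6, f(n)=3*n^2.
log_6(8) = 1.161 < 2.
f(n) = Omega(n^(1.161+epsilon)) for some epsilon > 0, so Case 3 is the candidate.
Regularity: a*f(n/b) = 8*3*(n/6)^2 = (8/36)*3*n^2 <= c*f(n) with c = 8/36 < 1. Satisfied.
Case 3: T(n) = Theta(n^2).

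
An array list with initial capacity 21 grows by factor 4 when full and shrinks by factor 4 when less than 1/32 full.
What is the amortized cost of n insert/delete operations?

Using potential function Phi = |4*size - capacity|. Resizing costs are offset by potential release. Amortized O(1) per operation.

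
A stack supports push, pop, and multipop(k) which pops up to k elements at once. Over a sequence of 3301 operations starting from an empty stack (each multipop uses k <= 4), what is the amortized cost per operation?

Each element is pushed exactly once and popped at most once (whether by pop or as part of a multipop). So the total number of individual pops over the whole sequence is at most the number of pushes, which is at most 3301. Total work <= 2 * 3301, hence O(1) amortized per operation.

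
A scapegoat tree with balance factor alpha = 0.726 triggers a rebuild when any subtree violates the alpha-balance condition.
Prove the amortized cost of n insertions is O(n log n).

Define potential Phi = c * sum of |size(left(v)) - size(right(v))| over all nodes. An insertion at depth d costs O(d) = O(log n) and increases Phi by O(log n). When a rebuild of subtree of size s occurs, it costs O(s) but reduces Phi by Omega(s). With alpha = 0.726, between rebuilds Omega(s) insertions must occur. Amortized cost per insertion: O(log n).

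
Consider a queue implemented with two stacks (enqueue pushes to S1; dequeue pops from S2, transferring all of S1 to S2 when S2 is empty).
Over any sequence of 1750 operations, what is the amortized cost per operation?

Each element is pushed to S1 once, popped once, pushed to S2 once, and popped once: 4 unit operations over its lifetime. Over 1750 operations the total work is O(1750). Amortized O(1) per enqueue/dequeue.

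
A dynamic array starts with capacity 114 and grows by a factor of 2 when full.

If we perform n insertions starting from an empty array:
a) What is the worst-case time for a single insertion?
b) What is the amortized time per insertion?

(a) Worst-case single insertion: O(n) -- when the array is full at capacity c, the resize copies all c elements, and c can be Theta(n).
(b) Resizes happen at sizes 114, 228, 456, ... Total copy cost for n insertions: 114 + 228 + ... = O(n) (geometric series with ratio 1/2). Amortized cost per insertion: O(n)/n = O(1).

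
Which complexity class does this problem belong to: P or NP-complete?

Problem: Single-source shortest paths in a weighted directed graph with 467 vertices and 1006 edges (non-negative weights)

This problem is in P: Dijkstra's algorithm runs in O((V+E) log V).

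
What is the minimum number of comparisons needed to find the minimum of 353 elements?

Finding the minimum requires 352 comparisons, identical reasoning to finding the maximum. Each comparison eliminates one candidate.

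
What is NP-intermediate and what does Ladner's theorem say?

NP-intermediate problems are in NP but neither in P nor NP-complete (assuming P != NP). Ladner's theorem proves such problems exist if P != NP. Graph isomorphism and integer factoring are candidate NP-intermediate problems -- no polynomial algorithm is known, but no NP-completeness proof exists either.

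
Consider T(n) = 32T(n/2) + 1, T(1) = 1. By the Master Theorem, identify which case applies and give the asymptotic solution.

a=32, b=2, f(n)=1.
log_2(32) = 5 > 0.
Since f(n) = O(n^0) is polynomially smaller than n^5, Case 1 applies.
T(n) = Theta(n^5).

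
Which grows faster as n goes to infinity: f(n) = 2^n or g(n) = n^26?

f(n) = 2^n grows faster: any exponential with base > 1 dominates every polynomial.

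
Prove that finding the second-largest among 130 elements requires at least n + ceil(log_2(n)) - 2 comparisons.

Lower bound (adversary): identifying the maximum requires 130-1 comparisons (each eliminates one candidate). Assign weight 1 to each element; on each comparison the adversary lets the heavier side win and gives it the loser's weight. The max ends with weight 130, but each comparison it wins at most doubles its weight, so the max must win >= ceil(log_2(130)) = 8 comparisons. The second-largest is one of those 8 direct losers to the max, and identifying which one is largest needs >= 8-1 further comparisons. Total >= 130-1 + 8-1 = 136.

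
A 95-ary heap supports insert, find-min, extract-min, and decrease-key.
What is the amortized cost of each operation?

The 95-ary heap has height O(log_95 n). Insert sifts up: O(log_95 n). Find-min reads the root: O(1). Extract-min sifts down comparing 95 children per level: O(95 * log_95 n). Decrease-key sifts up: O(log_95 n).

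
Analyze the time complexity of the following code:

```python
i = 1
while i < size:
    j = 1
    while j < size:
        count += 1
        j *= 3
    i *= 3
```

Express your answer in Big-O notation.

Time complexity: O(log^2 n).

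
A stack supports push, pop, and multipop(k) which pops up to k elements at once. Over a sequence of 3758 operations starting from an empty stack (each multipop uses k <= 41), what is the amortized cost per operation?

Each element is pushed exactly once and popped at most once (whether by pop or as part of a multipop). So the total number of individual pops over the whole sequence is at most the number of pushes, which is at most 3758. Total work <= 2 * 3758, hence O(1) amortized per operation.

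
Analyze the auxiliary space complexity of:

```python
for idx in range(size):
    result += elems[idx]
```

Space complexity: O(1).
Only a constant amount of auxiliary storage is used; nothing grows with n.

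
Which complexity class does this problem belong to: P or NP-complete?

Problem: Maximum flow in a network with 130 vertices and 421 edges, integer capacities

This problem is in P: Edmonds-Karp / push-relabel run in polynomial time.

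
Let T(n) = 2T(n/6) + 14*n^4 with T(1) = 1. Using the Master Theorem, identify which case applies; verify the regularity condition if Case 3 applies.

a=2, b=6, f(n)=14*n^4.
log_6(2) = 0.3869 < 4.
f(n) = Omega(n^(0.3869+epsilon)) for some epsilon > 0, so Case 3 is the candidate.
Regularity: a*f(n/b) = 2*14*(n/6)^4 = (2/1296)*14*n^4 <= c*f(n) with c = 2/1296 < 1. Satisfied.
Case 3: T(n) = Theta(n^4).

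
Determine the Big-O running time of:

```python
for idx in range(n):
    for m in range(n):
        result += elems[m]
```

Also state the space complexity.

Time complexity: O(n^2).
Space complexity: O(1).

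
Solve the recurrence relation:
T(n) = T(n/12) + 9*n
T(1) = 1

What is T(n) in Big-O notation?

Geometric series: 9*n*(1 + 1/12 + 1/12^2 + ...) = O(n). T(n) = O(n).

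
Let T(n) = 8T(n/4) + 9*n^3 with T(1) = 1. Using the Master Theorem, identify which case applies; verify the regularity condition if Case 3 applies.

a=8, b=4, f(n)=9*n^3.
log_4(8) = 1.5 < 3.
f(n) = Omega(n^(1.5+epsilon)) for some epsilon > 0, so Case 3 is the candidate.
Regularity: a*f(n/b) = 8*9*(n/4)^3 = (8/64)*9*n^3 <= c*f(n) with c = 8/64 < 1. Satisfied.
Case 3: T(n) = Theta(n^3).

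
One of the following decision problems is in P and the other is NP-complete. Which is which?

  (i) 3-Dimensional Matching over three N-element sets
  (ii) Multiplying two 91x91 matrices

(i) is NP-complete: one of Karp's 21 NP-complete problems.
(ii) is P: the schoolbook algorithm runs in O(n^3).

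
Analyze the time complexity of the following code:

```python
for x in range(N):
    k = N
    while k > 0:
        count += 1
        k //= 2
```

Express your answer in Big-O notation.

Time complexity: O(n log n).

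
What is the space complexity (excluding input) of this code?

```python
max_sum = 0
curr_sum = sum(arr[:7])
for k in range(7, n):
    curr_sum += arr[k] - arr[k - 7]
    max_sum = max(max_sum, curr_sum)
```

Space complexity: O(1).
Only a constant amount of auxiliary storage is used; nothing grows with n.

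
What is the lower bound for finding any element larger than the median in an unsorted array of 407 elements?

To find an element larger than the median of 407 elements, we must see Omega(n) elements. Without seeing enough elements, an adversary can make any unseen element the median.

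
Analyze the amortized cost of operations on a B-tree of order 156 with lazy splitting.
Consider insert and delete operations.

In a B-tree of order 156, a node splits when it has 156 keys. With lazy splitting, we use potential Phi = number of full nodes + number of near-empty nodes. Each split costs O(1) but reduces potential. Between splits, at least 78 insertions must occur in that node. Amortized structural cost is O(1) per operation, plus O(log_156 n) traversal.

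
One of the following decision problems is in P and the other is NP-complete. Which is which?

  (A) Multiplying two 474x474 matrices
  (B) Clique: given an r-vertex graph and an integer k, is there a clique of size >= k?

(A) is P: the schoolbook algorithm runs in O(n^3).
(B) is NP-complete: complement of Independent Set / Vertex Cover (with k part of the input).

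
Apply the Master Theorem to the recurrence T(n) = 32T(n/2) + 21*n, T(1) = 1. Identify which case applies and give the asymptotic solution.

a=32, b=2, f(n)=21*n.
log_2(32) = 5 > 1.
Since f(n) = O(n^1) is polynomially smaller than n^5, Case 1 applies.
T(n) = Theta(n^5).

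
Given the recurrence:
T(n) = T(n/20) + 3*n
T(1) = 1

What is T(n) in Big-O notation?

Geometric series: 3*n*(1 + 1/20 + 1/20^2 + ...) = O(n). T(n) = O(n).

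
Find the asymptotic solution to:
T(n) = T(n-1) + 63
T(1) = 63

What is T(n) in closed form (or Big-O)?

Unrolling: T(n) = T(n-1) + 63 = T(n-2) + 2*63 = ... = T(1) + (n-1)*63 = 63 + (n-1)*63 = 63n.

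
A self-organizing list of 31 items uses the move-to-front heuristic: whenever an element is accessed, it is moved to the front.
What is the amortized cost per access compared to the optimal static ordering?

With potential Phi = number of inversions between the MTF list and the optimal static list (at most C(31,2)), each access has amortized cost at most 2 * (cost under optimal static ordering). This is the move-to-front 2-competitiveness result.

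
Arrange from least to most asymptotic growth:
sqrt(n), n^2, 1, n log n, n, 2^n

Ordered by growth rate: 1 < sqrt(n) < n < n log n < n^2 < 2^n.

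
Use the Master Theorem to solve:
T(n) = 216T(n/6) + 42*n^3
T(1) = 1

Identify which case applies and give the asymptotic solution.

a=216, b=6, f(n)=42*n^3.
log_6(216) = 3, so n^(log_b(a)) = n^3.
f(n) = Theta(n^3), so Case 2 applies.
T(n) = Theta(n^3 log n).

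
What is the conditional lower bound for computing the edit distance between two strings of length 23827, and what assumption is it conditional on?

Under SETH (the Strong Exponential Time Hypothesis), edit distance on length-23827 strings cannot be computed in O(n^(2-epsilon)) time for any epsilon > 0 (Backurs-Indyk). The reduction is from CNF-SAT via the orthogonal vectors problem.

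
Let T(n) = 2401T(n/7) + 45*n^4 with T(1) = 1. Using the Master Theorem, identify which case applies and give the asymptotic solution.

a=2401, b=7, f(n)=45*n^4.
log_7(2401) = 4, so n^(log_b(a)) = n^4.
f(n) = Theta(n^4), so Case 2 applies.
T(n) = Theta(n^4 log n).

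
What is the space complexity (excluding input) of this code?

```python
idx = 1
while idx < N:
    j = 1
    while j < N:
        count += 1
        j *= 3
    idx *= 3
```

Space complexity: O(1).
Only a constant amount of auxiliary storage is used; nothing grows with n.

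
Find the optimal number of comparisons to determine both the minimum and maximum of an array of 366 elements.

Naive approach: 730 comparisons (365 for max + 365 for min).
Optimal: Compare elements in pairs first (floor(n/2) = 183 comparisons), then find max among winners and min among losers (182 comparisons each).
Total: ceil(3n/2) - 2 = 547 comparisons. An adversary argument shows this is also a lower bound.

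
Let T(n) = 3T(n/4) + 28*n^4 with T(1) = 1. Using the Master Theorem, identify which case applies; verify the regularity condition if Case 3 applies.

a=3, b=4, f(n)=28*n^4.
log_4(3) = 0.7925 < 4.
f(n) = Omega(n^(0.7925+epsilon)) for some epsilon > 0, so Case 3 is the candidate.
Regularity: a*f(n/b) = 3*28*(n/4)^4 = (3/256)*28*n^4 <= c*f(n) with c = 3/256 < 1. Satisfied.
Case 3: T(n) = Theta(n^4).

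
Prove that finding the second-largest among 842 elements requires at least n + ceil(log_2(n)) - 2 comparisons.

Lower bound (adversary): identifying the maximum requires 842-1 comparisons (each eliminates one candidate). Assign weight 1 to each element; on each comparison the adversary lets the heavier side win and gives it the loser's weight. The max ends with weight 842, but each comparison it wins at most doubles its weight, so the max must win >= ceil(log_2(842)) = 10 comparisons. The second-largest is one of those 10 direct losers to the max, and identifying which one is largest needs >= 10-1 further comparisons. Total >= 842-1 + 10-1 = 850.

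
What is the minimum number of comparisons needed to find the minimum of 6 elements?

Finding the minimum requires 5 comparisons, identical reasoning to finding the maximum. Each comparison eliminates one candidate.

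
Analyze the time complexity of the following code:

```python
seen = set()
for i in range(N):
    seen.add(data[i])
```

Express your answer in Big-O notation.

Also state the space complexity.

Time complexity: O(n).
Space complexity: O(n).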